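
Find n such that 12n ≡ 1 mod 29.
Since 29 is prime, by Fermat 12^(-1) ≡ 12^{27} ≡ 17 mod 29. Verify: 12 × 17 = 204 ≡ 1 mod 29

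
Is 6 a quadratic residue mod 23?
By Euler's criterion: 6^{11} ≡ 1 (mod 23). Since this equals 1, 6 is a QR.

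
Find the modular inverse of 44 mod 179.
Since 179 is prime, by Fermat 44^(-1) ≡ 44^{177} ≡ 118 (mod 179). Verify: 44 × 118 = 5192 ≡ 1 (mod 179)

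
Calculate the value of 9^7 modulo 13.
By repeated squaring (mod 13): 9^{1}≡9, 9^{2}≡3, 9^{4}≡9. Then 9^{7} = 9^{4+2+1} ≡ 9 × 3 × 9 ≡ 9 (mod 13)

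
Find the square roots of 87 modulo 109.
The square roots of 87 mod 109 are 95 and 14. Verify: 95² = 9025 ≡ 87 (mod 109)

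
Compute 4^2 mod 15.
4^{2} = 16 ≡ 1 mod 15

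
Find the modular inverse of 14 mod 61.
Since 61 is prime, by Fermat 14^(-1) ≡ 14^{59} ≡ 48 (mod 61). Verify: 14 × 48 = 672 ≡ 1 (mod 61)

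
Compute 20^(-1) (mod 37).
Since 37 is prime, by Fermat 20^(-1) ≡ 20^{35} ≡ 13 (mod 37). Verify: 20 × 13 = 260 ≡ 1 (mod 37)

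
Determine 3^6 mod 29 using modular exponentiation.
By repeated squaring mod 29: 3^{1}≡3, 3^{2}≡9, 3^{4}≡23. Then 3^{6} = 3^{4+2} ≡ 23 × 9 ≡ 4 mod 29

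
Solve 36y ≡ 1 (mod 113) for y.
Since 113 is prime, by Fermat 36^(-1) ≡ 36^{111} ≡ 22 (mod 113). Verify: 36 × 22 = 792 ≡ 1 (mod 113)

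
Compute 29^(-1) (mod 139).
Since 139 is prime, by Fermat 29^(-1) ≡ 29^{137} ≡ 24 (mod 139). Verify: 29 × 24 = 696 ≡ 1 (mod 139)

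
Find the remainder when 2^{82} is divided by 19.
By Fermat: 2^{18} ≡ 1 mod 19. 82 = 4×18 + 10. So 2^{82} ≡ 2^{10} ≡ 17 mod 19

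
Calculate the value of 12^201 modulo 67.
Using Fermat: 12^{66} ≡ 1 mod 67. 201 ≡ 3 mod 66. So 12^{201} ≡ 12^{3} ≡ 53 mod 67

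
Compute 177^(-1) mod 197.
Since 197 is prime, by Fermat 177^(-1) ≡ 177^{195} ≡ 128 mod 197. Verify: 177 × 128 = 22656 ≡ 1 mod 197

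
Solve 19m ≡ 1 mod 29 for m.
Since 29 is prime, by Fermat 19^(-1) ≡ 19^{27} ≡ 26 mod 29. Verify: 19 × 26 = 494 ≡ 1 mod 29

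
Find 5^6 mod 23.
By repeated squaring mod 23: 5^{1}≡5, 5^{2}≡2, 5^{4}≡4. Then 5^{6} = 5^{4+2} ≡ 4 × 2 ≡ 8 mod 23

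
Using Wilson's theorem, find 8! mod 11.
(10)! = (8)! × (9) × (10) ≡ -1 (mod 11). So (8)! ≡ -1 × [(10)(9)]^(-1) ≡ 5 (mod 11)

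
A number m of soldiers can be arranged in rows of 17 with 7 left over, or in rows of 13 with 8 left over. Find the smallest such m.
M = 17 × 13 = 221. M₁ = 13, y₁ ≡ 4 mod 17. M₂ = 17, y₂ ≡ 10 mod 13. m = 7×13×4 + 8×17×10 ≡ 177 mod 221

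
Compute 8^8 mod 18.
By repeated squaring mod 18: 8^{1}≡8, 8^{2}≡10, 8^{4}≡10, 8^{8}≡10. So 8^{8} ≡ 10 mod 18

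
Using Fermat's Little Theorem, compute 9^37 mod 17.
By Fermat: 9^{16} ≡ 1 mod 17. 37 = 2×16 + 5. So 9^{37} ≡ 9^{5} ≡ 8 mod 17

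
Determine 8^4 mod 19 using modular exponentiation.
8^{4} = 4096 ≡ 11 mod 19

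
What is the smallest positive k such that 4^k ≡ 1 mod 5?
Powers of 4 mod 5: 4^1≡4, 4^2≡1. So the order of 4 is 2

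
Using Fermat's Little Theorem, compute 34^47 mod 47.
By Fermat: 34^{46} ≡ 1 mod 47. So 34^{47} = 34^{46} · 34^{1} ≡ 34^{1} ≡ 34 mod 47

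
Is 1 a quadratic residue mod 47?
By Euler's criterion: 1^{23} ≡ 1 (mod 47). Since this equals 1, 1 is a QR.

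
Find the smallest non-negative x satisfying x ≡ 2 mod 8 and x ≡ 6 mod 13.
M = 8 × 13 = 104. M₁ = 13, y₁ ≡ 5 mod 8. M₂ = 8, y₂ ≡ 5 mod 13. x = 2×13×5 + 6×8×5 ≡ 58 mod 104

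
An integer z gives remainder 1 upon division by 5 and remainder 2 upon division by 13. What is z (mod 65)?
M = 5 × 13 = 65. M₁ = 13, y₁ ≡ 2 (mod 5). M₂ = 5, y₂ ≡ 8 (mod 13). z = 1×13×2 + 2×5×8 ≡ 41 (mod 65)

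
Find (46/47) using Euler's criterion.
(46/47) = 46^{23} mod 47 = -1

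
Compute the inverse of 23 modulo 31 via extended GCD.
Extended GCD: 23(-4) + 31(3) = 1. So 23^(-1) ≡ -4 ≡ 27 (mod 31). Verify: 23 × 27 = 621 ≡ 1 (mod 31)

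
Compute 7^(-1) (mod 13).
Since 13 is prime, by Fermat 7^(-1) ≡ 7^{11} ≡ 2 (mod 13). Verify: 7 × 2 = 14 ≡ 1 (mod 13)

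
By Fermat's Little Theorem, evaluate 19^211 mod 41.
By Fermat: 19^{40} ≡ 1 (mod 41). 211 ≡ 11 (mod 40). So 19^{211} ≡ 19^{11} ≡ 34 (mod 41)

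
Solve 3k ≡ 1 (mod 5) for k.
Since 5 is prime, by Fermat 3^(-1) ≡ 3^{3} ≡ 2 (mod 5). Verify: 3 × 2 = 6 ≡ 1 (mod 5)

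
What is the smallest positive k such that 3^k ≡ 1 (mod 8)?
Powers of 3 mod 8: 3^1≡3, 3^2≡1. So the order of 3 is 2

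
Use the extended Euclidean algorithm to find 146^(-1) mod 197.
Extended GCD: 146(-85) + 197(63) = 1. So 146^(-1) ≡ -85 ≡ 112 mod 197. Verify: 146 × 112 = 16352 ≡ 1 mod 197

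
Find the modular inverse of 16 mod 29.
Since 29 is prime, by Fermat 16^(-1) ≡ 16^{27} ≡ 20 (mod 29). Verify: 16 × 20 = 320 ≡ 1 (mod 29)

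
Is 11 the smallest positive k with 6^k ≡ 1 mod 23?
Powers of 6 mod 23: 6^1≡6, 6^2≡13, 6^3≡9, 6^4≡8, 6^5≡2, 6^6≡12, 6^7≡3, 6^8≡18, 6^9≡16, 6^10≡4, 6^11≡1. First k with 6^k≡1 is k=11. Yes, ord_23(6) = 11.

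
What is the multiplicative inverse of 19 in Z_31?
Since 31 is prime, by Fermat 19^(-1) ≡ 19^{29} ≡ 18 mod 31. Verify: 19 × 18 = 342 ≡ 1 mod 31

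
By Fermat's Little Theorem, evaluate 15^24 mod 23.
By Fermat: 15^{22} ≡ 1 mod 23. So 15^{24} = 15^{22} · 15^{2} ≡ 15^{2} ≡ 18 mod 23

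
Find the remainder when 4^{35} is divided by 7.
By Fermat: 4^{6} ≡ 1 (mod 7). 35 = 5×6 + 5. So 4^{35} ≡ 4^{5} ≡ 2 (mod 7)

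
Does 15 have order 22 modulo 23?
ord_23(15) divides 22. For each prime q|22: 15^{11}≡22, 15^{2}≡18, none ≡ 1. So 15 has order 22 and is a primitive root mod 23.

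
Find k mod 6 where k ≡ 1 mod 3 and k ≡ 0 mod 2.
M = 3 × 2 = 6. M₁ = 2, y₁ ≡ 2 mod 3. M₂ = 3, y₂ ≡ 1 mod 2. k = 1×2×2 + 0×3×1 ≡ 4 mod 6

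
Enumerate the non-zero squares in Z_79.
Quadratic residues modulo 79: {1, 2, 4, 5, 8, 9, 10, 11, 13, 16, 18, 19, 20, 21, 22, 23, 25, 26, 31, 32, 36, 38, 40, 42, 44, 45, 46, 49, 50, 51, 52, 55, 62, 64, 65, 67, 72, 73, 76}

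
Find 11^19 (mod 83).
By repeated squaring (mod 83): 11^{1}≡11, 11^{2}≡38, 11^{4}≡33, 11^{8}≡10, 11^{16}≡17. Then 11^{19} = 11^{16+2+1} ≡ 17 × 38 × 11 ≡ 51 (mod 83)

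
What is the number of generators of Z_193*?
There are φ(193-1) = φ(192) = 64 primitive roots modulo 193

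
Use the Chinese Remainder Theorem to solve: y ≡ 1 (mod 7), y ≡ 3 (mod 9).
M = 7 × 9 = 63. M₁ = 9, y₁ ≡ 4 (mod 7). M₂ = 7, y₂ ≡ 4 (mod 9). y = 1×9×4 + 3×7×4 ≡ 57 (mod 63)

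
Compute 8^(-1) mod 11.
Since 11 is prime, by Fermat 8^(-1) ≡ 8^{9} ≡ 7 mod 11. Verify: 8 × 7 = 56 ≡ 1 mod 11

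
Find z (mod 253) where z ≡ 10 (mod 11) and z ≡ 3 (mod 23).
M = 11 × 23 = 253. M₁ = 23, y₁ ≡ 1 (mod 11). M₂ = 11, y₂ ≡ 21 (mod 23). z = 10×23×1 + 3×11×21 ≡ 164 (mod 253)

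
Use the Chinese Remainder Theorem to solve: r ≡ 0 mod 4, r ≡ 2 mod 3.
M = 4 × 3 = 12. M₁ = 3, y₁ ≡ 3 mod 4. M₂ = 4, y₂ ≡ 1 mod 3. r = 0×3×3 + 2×4×1 ≡ 8 mod 12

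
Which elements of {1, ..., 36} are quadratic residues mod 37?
QRs mod 37: {1, 3, 4, 7, 9, 10, 11, 12, 16, 21, 25, 26, 27, 28, 30, 33, 34, 36}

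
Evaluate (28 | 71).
(28/71) = 28^{35} mod 71 = -1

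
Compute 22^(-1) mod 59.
Since 59 is prime, by Fermat 22^(-1) ≡ 22^{57} ≡ 51 mod 59. Verify: 22 × 51 = 1122 ≡ 1 mod 59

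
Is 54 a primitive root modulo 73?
54^{36} ≡ 1 mod 73 and 36 < 72, so ord_73(54) = 36 ≠ 72 and 54 is not a primitive root.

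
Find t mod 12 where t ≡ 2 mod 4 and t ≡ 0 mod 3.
M = 4 × 3 = 12. M₁ = 3, y₁ ≡ 3 mod 4. M₂ = 4, y₂ ≡ 1 mod 3. t = 2×3×3 + 0×4×1 ≡ 6 mod 12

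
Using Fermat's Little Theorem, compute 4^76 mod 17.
By Fermat: 4^{16} ≡ 1 mod 17. 76 = 4×16 + 12. So 4^{76} ≡ 4^{12} ≡ 1 mod 17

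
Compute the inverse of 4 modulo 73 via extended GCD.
Extended GCD: 4(-18) + 73(1) = 1. So 4^(-1) ≡ -18 ≡ 55 mod 73. Verify: 4 × 55 = 220 ≡ 1 mod 73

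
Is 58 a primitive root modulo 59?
58^{2} ≡ 1 mod 59 and 2 < 58, so ord_59(58) = 2 ≠ 58 and 58 is not a primitive root.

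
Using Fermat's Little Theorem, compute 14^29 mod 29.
By Fermat: 14^{28} ≡ 1 mod 29. So 14^{29} = 14^{28} · 14^{1} ≡ 14^{1} ≡ 14 mod 29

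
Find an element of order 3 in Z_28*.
9 has order 3 mod 28 since 9^{3} ≡ 1 mod 28 and no smaller power works.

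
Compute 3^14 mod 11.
Using Fermat: 3^{10} ≡ 1 (mod 11). 14 ≡ 4 (mod 10). So 3^{14} ≡ 3^{4} ≡ 4 (mod 11)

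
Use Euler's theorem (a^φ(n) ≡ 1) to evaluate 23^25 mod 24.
By Euler: 23^{8} ≡ 1 mod 24 since gcd(23, 24) = 1. 25 = 3×8 + 1. So 23^{25} ≡ 23^{1} ≡ 23 mod 24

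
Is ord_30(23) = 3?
Powers of 23 mod 30: 23^1≡23, 23^2≡19, 23^3≡17, 23^4≡1. 23^3≡17≢1, so ord ≠ 3. No, the actual order is 4.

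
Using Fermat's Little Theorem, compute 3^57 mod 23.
By Fermat: 3^{22} ≡ 1 mod 23. 57 = 2×22 + 13. So 3^{57} ≡ 3^{13} ≡ 9 mod 23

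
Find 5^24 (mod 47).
By repeated squaring (mod 47): 5^{1}≡5, 5^{2}≡25, 5^{4}≡14, 5^{8}≡8, 5^{16}≡17. Then 5^{24} = 5^{16+8} ≡ 17 × 8 ≡ 42 (mod 47)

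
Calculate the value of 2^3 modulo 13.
2^{3} = 8 ≡ 8 mod 13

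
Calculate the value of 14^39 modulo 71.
By repeated squaring (mod 71): 14^{1}≡14, 14^{2}≡54, 14^{4}≡5, 14^{8}≡25, 14^{16}≡57, 14^{32}≡54. Then 14^{39} = 14^{32+4+2+1} ≡ 54 × 5 × 54 × 14 ≡ 66 (mod 71)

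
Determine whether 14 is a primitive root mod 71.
14^{10} ≡ 1 mod 71 and 10 < 70, so ord_71(14) = 10 ≠ 70 and 14 is not a primitive root.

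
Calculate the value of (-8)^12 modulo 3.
Using Fermat: (-8)^{2} ≡ 1 mod 3. 12 ≡ 0 mod 2. So (-8)^{12} ≡ (-8)^{0} ≡ 1 mod 3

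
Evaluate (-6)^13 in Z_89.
By repeated squaring mod 89: (-6)^{1}≡83, (-6)^{2}≡36, (-6)^{4}≡50, (-6)^{8}≡8. Then (-6)^{13} = (-6)^{8+4+1} ≡ 8 × 50 × 83 ≡ 3 mod 89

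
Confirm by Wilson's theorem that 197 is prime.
(196)! mod 197 = 196. Since this equals -1 mod 197, Wilson confirms 197 is prime.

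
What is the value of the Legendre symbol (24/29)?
(24/29) = 24^{14} mod 29 = 1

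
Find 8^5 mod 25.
By repeated squaring mod 25: 8^{1}≡8, 8^{2}≡14, 8^{4}≡21. Then 8^{5} = 8^{4+1} ≡ 21 × 8 ≡ 18 mod 25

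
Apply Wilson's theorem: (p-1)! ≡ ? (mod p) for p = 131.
By Wilson's theorem, (130)! ≡ -1 ≡ 130 mod 131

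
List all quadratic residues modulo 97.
Quadratic residues modulo 97: {1, 2, 3, 4, 6, 8, 9, 11, 12, 16, 18, 22, 24, 25, 27, 31, 32, 33, 35, 36, 43, 44, 47, 48, 49, 50, 53, 54, 61, 62, 64, 65, 66, 70, 72, 73, 75, 79, 81, 85, 86, 88, 89, 91, 93, 94, 95, 96}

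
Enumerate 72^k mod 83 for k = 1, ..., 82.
72^1, 72^2, ..., 72^{82} mod 83: [72, 38, 80, 33, 52, 9, 67, 10, 56, 48, 53, 81, 22, 7, 6, 17, 62, 65, 32, 63, 54, 70, 60, 4, 39, 69, 71, 49, 42, 36, 19, 40, 58, 26, 46, 75, 5, 28, 24, 68, 82, 11, 45, 3, 50, 31, 74, 16, 73, 27, 35, 30, 2, 61, 76, 77, 66, 21, 18, 51, 20, 29, 13, 23, 79, 44, 14, 12, 34, 41, 47, 64, 43, 25, 57, 37, 8, 78, 55, 59, 15, 1]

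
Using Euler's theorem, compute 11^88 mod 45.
By Euler: 11^{24} ≡ 1 mod 45 since gcd(11, 45) = 1. 88 = 3×24 + 16. So 11^{88} ≡ 11^{16} ≡ 16 mod 45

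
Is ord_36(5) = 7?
Powers of 5 mod 36: 5^1≡5, 5^2≡25, 5^3≡17, 5^4≡13, 5^5≡29, 5^6≡1. Already 5^6≡1, so the order is 6 < 7. No, the actual order is 6.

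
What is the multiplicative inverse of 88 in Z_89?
Since 89 is prime, by Fermat 88^(-1) ≡ 88^{87} ≡ 88 (mod 89). Verify: 88 × 88 = 7744 ≡ 1 (mod 89)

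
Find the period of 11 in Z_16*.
Powers of 11 mod 16: 11^1≡11, 11^2≡9, 11^3≡3, 11^4≡1. So the order of 11 is 4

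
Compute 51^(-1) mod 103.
Since 103 is prime, by Fermat 51^(-1) ≡ 51^{101} ≡ 101 mod 103. Verify: 51 × 101 = 5151 ≡ 1 mod 103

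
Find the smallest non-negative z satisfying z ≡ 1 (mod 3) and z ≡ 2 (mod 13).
M = 3 × 13 = 39. M₁ = 13, y₁ ≡ 1 (mod 3). M₂ = 3, y₂ ≡ 9 (mod 13). z = 1×13×1 + 2×3×9 ≡ 28 (mod 39)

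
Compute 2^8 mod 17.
By repeated squaring mod 17: 2^{1}≡2, 2^{2}≡4, 2^{4}≡16, 2^{8}≡1. So 2^{8} ≡ 1 mod 17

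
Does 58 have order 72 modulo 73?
ord_73(58) divides 72. For each prime q|72: 58^{36}≡72, 58^{24}≡8, none ≡ 1. So 58 has order 72 and is a primitive root mod 73.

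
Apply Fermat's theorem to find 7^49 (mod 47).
By Fermat: 7^{46} ≡ 1 (mod 47). So 7^{49} = 7^{46} · 7^{3} ≡ 7^{3} ≡ 14 (mod 47)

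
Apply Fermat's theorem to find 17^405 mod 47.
By Fermat: 17^{46} ≡ 1 mod 47. 405 ≡ 37 mod 46. So 17^{405} ≡ 17^{37} ≡ 9 mod 47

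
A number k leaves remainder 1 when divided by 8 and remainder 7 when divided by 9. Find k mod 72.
M = 8 × 9 = 72. M₁ = 9, y₁ ≡ 1 mod 8. M₂ = 8, y₂ ≡ 8 mod 9. k = 1×9×1 + 7×8×8 ≡ 25 mod 72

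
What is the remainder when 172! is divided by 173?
By Wilson's theorem, (172)! ≡ -1 ≡ 172 mod 173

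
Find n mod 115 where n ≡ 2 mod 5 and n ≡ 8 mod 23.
M = 5 × 23 = 115. M₁ = 23, y₁ ≡ 2 mod 5. M₂ = 5, y₂ ≡ 14 mod 23. n = 2×23×2 + 8×5×14 ≡ 77 mod 115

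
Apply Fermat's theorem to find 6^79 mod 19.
By Fermat: 6^{18} ≡ 1 mod 19. 79 = 4×18 + 7. So 6^{79} ≡ 6^{7} ≡ 9 mod 19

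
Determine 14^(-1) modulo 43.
Since 43 is prime, by Fermat 14^(-1) ≡ 14^{41} ≡ 40 (mod 43). Verify: 14 × 40 = 560 ≡ 1 (mod 43)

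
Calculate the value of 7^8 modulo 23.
By repeated squaring mod 23: 7^{1}≡7, 7^{2}≡3, 7^{4}≡9, 7^{8}≡12. So 7^{8} ≡ 12 mod 23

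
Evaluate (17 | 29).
(17/29) = 17^{14} mod 29 = -1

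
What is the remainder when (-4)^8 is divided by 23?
By repeated squaring (mod 23): (-4)^{1}≡19, (-4)^{2}≡16, (-4)^{4}≡3, (-4)^{8}≡9. So (-4)^{8} ≡ 9 (mod 23)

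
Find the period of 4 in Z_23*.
Powers of 4 mod 23: 4^1≡4, 4^2≡16, 4^3≡18, 4^4≡3, 4^5≡12, 4^6≡2, 4^7≡8, 4^8≡9, 4^9≡13, 4^10≡6, 4^11≡1. Order = 11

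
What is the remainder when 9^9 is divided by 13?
By repeated squaring mod 13: 9^{1}≡9, 9^{2}≡3, 9^{4}≡9, 9^{8}≡3. Then 9^{9} = 9^{8+1} ≡ 3 × 9 ≡ 1 mod 13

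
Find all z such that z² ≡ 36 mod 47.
The square roots of 36 mod 47 are 6 and 41. Verify: 6² = 36 ≡ 36 mod 47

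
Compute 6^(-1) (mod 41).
Since 41 is prime, by Fermat 6^(-1) ≡ 6^{39} ≡ 7 (mod 41). Verify: 6 × 7 = 42 ≡ 1 (mod 41)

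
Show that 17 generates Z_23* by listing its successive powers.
17^1, 17^2, ..., 17^{22} mod 23: [17, 13, 14, 8, 21, 12, 20, 18, 7, 4, 22, 6, 10, 9, 15, 2, 11, 3, 5, 16, 19, 1]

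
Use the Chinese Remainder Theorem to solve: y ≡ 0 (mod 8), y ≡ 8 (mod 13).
M = 8 × 13 = 104. M₁ = 13, y₁ ≡ 5 (mod 8). M₂ = 8, y₂ ≡ 5 (mod 13). y = 0×13×5 + 8×8×5 ≡ 8 (mod 104)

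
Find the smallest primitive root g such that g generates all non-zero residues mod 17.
g = 3. For each prime q|16: 3^{8}≡16, none ≡ 1, so ord_17(3) = 16 and 3 is a primitive root.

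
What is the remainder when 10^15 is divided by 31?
By repeated squaring mod 31: 10^{1}≡10, 10^{2}≡7, 10^{4}≡18, 10^{8}≡14. Then 10^{15} = 10^{8+4+2+1} ≡ 14 × 18 × 7 × 10 ≡ 1 mod 31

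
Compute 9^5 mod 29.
By repeated squaring mod 29: 9^{1}≡9, 9^{2}≡23, 9^{4}≡7. Then 9^{5} = 9^{4+1} ≡ 7 × 9 ≡ 5 mod 29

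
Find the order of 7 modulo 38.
Powers of 7 mod 38: 7^1≡7, 7^2≡11, 7^3≡1. So the order of 7 is 3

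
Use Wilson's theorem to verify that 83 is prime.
(82)! mod 83 = 82. Since this equals -1 mod 83, Wilson confirms 83 is prime.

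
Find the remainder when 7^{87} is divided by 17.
By Fermat: 7^{16} ≡ 1 (mod 17). 87 = 5×16 + 7. So 7^{87} ≡ 7^{7} ≡ 12 (mod 17)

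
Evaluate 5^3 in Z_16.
5^{3} = 125 ≡ 13 (mod 16)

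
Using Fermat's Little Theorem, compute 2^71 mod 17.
By Fermat: 2^{16} ≡ 1 mod 17. 71 = 4×16 + 7. So 2^{71} ≡ 2^{7} ≡ 9 mod 17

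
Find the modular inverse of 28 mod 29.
Since 29 is prime, by Fermat 28^(-1) ≡ 28^{27} ≡ 28 (mod 29). Verify: 28 × 28 = 784 ≡ 1 (mod 29)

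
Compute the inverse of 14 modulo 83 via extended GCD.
Extended GCD: 14(6) + 83(-1) = 1. So 14^(-1) ≡ 6 mod 83. Verify: 14 × 6 = 84 ≡ 1 mod 83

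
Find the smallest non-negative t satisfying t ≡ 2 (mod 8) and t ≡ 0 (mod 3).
M = 8 × 3 = 24. M₁ = 3, y₁ ≡ 3 (mod 8). M₂ = 8, y₂ ≡ 2 (mod 3). t = 2×3×3 + 0×8×2 ≡ 18 (mod 24)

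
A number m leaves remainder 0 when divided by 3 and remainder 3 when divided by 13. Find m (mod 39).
M = 3 × 13 = 39. M₁ = 13, y₁ ≡ 1 (mod 3). M₂ = 3, y₂ ≡ 9 (mod 13). m = 0×13×1 + 3×3×9 ≡ 3 (mod 39)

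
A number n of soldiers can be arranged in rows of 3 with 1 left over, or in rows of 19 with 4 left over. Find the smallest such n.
M = 3 × 19 = 57. M₁ = 19, y₁ ≡ 1 mod 3. M₂ = 3, y₂ ≡ 13 mod 19. n = 1×19×1 + 4×3×13 ≡ 4 mod 57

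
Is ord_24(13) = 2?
Powers of 13 mod 24: 13^1≡13, 13^2≡1. First k with 13^k≡1 is k=2. Yes, ord_24(13) = 2.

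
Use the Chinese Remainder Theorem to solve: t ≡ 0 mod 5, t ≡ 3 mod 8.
M = 5 × 8 = 40. M₁ = 8, y₁ ≡ 2 mod 5. M₂ = 5, y₂ ≡ 5 mod 8. t = 0×8×2 + 3×5×5 ≡ 35 mod 40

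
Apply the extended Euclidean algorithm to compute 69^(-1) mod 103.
Extended GCD: 69(3) + 103(-2) = 1. So 69^(-1) ≡ 3 mod 103. Verify: 69 × 3 = 207 ≡ 1 mod 103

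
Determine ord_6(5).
Powers of 5 mod 6: 5^1≡5, 5^2≡1. So the order of 5 is 2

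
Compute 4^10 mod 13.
By repeated squaring mod 13: 4^{1}≡4, 4^{2}≡3, 4^{4}≡9, 4^{8}≡3. Then 4^{10} = 4^{8+2} ≡ 3 × 3 ≡ 9 mod 13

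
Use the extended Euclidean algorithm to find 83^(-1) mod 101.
Extended GCD: 83(28) + 101(-23) = 1. So 83^(-1) ≡ 28 mod 101. Verify: 83 × 28 = 2324 ≡ 1 mod 101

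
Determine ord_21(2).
Powers of 2 mod 21: 2^1≡2, 2^2≡4, 2^3≡8, 2^4≡16, 2^5≡11, 2^6≡1. ord_21(2) = 6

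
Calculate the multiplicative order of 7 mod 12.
Powers of 7 mod 12: 7^1≡7, 7^2≡1. ord_12(7) = 2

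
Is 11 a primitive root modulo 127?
11^{63} ≡ 1 (mod 127) and 63 < 126, so ord_127(11) = 63 ≠ 126 and 11 is not a primitive root.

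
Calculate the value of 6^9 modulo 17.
By repeated squaring (mod 17): 6^{1}≡6, 6^{2}≡2, 6^{4}≡4, 6^{8}≡16. Then 6^{9} = 6^{8+1} ≡ 16 × 6 ≡ 11 (mod 17)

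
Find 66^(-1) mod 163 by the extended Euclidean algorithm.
Extended GCD: 66(42) + 163(-17) = 1. So 66^(-1) ≡ 42 mod 163. Verify: 66 × 42 = 2772 ≡ 1 mod 163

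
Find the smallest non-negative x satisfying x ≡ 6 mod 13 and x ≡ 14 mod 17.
M = 13 × 17 = 221. M₁ = 17, y₁ ≡ 10 mod 13. M₂ = 13, y₂ ≡ 4 mod 17. x = 6×17×10 + 14×13×4 ≡ 201 mod 221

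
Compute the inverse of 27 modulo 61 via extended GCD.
Extended GCD: 27(-9) + 61(4) = 1. So 27^(-1) ≡ -9 ≡ 52 mod 61. Verify: 27 × 52 = 1404 ≡ 1 mod 61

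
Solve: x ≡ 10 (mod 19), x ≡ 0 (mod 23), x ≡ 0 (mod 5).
M = 19 × 23 × 5 = 2185. M₁ = 115, y₁ ≡ 1 (mod 19). M₂ = 95, y₂ ≡ 8 (mod 23). M₃ = 437, y₃ ≡ 3 (mod 5). x = 10×115×1 + 0×95×8 + 0×437×3 ≡ 1150 (mod 2185)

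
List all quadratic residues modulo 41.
Quadratic residues modulo 41: {1, 2, 4, 5, 8, 9, 10, 16, 18, 20, 21, 23, 25, 31, 32, 33, 36, 37, 39, 40}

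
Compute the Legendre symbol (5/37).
(5/37) = 5^{18} mod 37 = -1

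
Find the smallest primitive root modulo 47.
g = 5. Powers: [5, 25, 31, 14, 23, 21, 11, 8, ...] generates all 46 non-zero residues.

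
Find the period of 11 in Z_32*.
Powers of 11 mod 32: 11^1≡11, 11^2≡25, 11^3≡19, 11^4≡17, 11^5≡27, 11^6≡9, 11^7≡3, 11^8≡1. Order = 8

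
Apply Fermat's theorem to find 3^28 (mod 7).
By Fermat: 3^{6} ≡ 1 (mod 7). 28 = 4×6 + 4. So 3^{28} ≡ 3^{4} ≡ 4 (mod 7)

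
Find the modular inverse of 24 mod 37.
Since 37 is prime, by Fermat 24^(-1) ≡ 24^{35} ≡ 17 mod 37. Verify: 24 × 17 = 408 ≡ 1 mod 37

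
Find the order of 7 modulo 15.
Powers of 7 mod 15: 7^1≡7, 7^2≡4, 7^3≡13, 7^4≡1. Order = 4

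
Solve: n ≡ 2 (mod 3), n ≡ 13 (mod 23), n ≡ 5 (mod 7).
M = 3 × 23 × 7 = 483. M₁ = 161, y₁ ≡ 2 (mod 3). M₂ = 21, y₂ ≡ 11 (mod 23). M₃ = 69, y₃ ≡ 6 (mod 7). n = 2×161×2 + 13×21×11 + 5×69×6 ≡ 404 (mod 483)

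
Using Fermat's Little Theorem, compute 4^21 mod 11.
By Fermat: 4^{10} ≡ 1 (mod 11). 21 = 2×10 + 1. So 4^{21} ≡ 4^{1} ≡ 4 (mod 11)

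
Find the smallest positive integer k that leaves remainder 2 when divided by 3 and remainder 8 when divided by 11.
M = 3 × 11 = 33. M₁ = 11, y₁ ≡ 2 (mod 3). M₂ = 3, y₂ ≡ 4 (mod 11). k = 2×11×2 + 8×3×4 ≡ 8 (mod 33)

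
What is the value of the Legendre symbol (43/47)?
(43/47) = 43^{23} mod 47 = -1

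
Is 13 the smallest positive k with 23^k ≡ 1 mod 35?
Powers of 23 mod 35: 23^1≡23, 23^2≡4, 23^3≡22, 23^4≡16, 23^5≡18, 23^6≡29, 23^7≡2, 23^8≡11, 23^9≡8, 23^10≡9, 23^11≡32, 23^12≡1. Already 23^12≡1, so the order is 12 < 13. No, the actual order is 12.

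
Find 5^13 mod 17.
By repeated squaring mod 17: 5^{1}≡5, 5^{2}≡8, 5^{4}≡13, 5^{8}≡16. Then 5^{13} = 5^{8+4+1} ≡ 16 × 13 × 5 ≡ 3 mod 17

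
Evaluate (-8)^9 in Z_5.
Using Fermat: (-8)^{4} ≡ 1 (mod 5). 9 ≡ 1 (mod 4). So (-8)^{9} ≡ (-8)^{1} ≡ 2 (mod 5)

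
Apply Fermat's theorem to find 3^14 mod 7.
By Fermat: 3^{6} ≡ 1 mod 7. 14 = 2×6 + 2. So 3^{14} ≡ 3^{2} ≡ 2 mod 7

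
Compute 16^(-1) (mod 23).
Since 23 is prime, by Fermat 16^(-1) ≡ 16^{21} ≡ 13 (mod 23). Verify: 16 × 13 = 208 ≡ 1 (mod 23)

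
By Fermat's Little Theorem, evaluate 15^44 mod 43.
By Fermat: 15^{42} ≡ 1 mod 43. So 15^{44} = 15^{42} · 15^{2} ≡ 15^{2} ≡ 10 mod 43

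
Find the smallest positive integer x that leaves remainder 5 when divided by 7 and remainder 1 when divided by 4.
M = 7 × 4 = 28. M₁ = 4, y₁ ≡ 2 mod 7. M₂ = 7, y₂ ≡ 3 mod 4. x = 5×4×2 + 1×7×3 ≡ 5 mod 28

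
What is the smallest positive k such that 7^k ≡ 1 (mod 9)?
Powers of 7 mod 9: 7^1≡7, 7^2≡4, 7^3≡1. ord_9(7) = 3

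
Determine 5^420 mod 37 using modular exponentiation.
Using Fermat: 5^{36} ≡ 1 (mod 37). 420 ≡ 24 (mod 36). So 5^{420} ≡ 5^{24} ≡ 26 (mod 37)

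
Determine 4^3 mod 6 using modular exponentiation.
4^{3} = 64 ≡ 4 (mod 6)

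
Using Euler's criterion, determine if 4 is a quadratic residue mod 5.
By Euler's criterion: 4^{2} ≡ 1 (mod 5). Since this equals 1, 4 is a QR.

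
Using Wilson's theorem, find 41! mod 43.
(42)! = (41)! × (42) ≡ -1 mod 43. So (41)! ≡ -1 × (42)^(-1) ≡ (-1)×(-1) = 1 mod 43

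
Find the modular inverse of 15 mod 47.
Since 47 is prime, by Fermat 15^(-1) ≡ 15^{45} ≡ 22 (mod 47). Verify: 15 × 22 = 330 ≡ 1 (mod 47)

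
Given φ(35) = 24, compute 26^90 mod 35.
By Euler: 26^{24} ≡ 1 mod 35 since gcd(26, 35) = 1. 90 = 3×24 + 18. So 26^{90} ≡ 26^{18} ≡ 1 mod 35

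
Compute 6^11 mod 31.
By repeated squaring mod 31: 6^{1}≡6, 6^{2}≡5, 6^{4}≡25, 6^{8}≡5. Then 6^{11} = 6^{8+2+1} ≡ 5 × 5 × 6 ≡ 26 mod 31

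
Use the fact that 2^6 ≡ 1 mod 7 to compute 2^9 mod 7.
By Fermat: 2^{6} ≡ 1 mod 7. So 2^{9} = 2^{6} · 2^{3} ≡ 2^{3} ≡ 1 mod 7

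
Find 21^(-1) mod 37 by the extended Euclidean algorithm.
Extended GCD: 21(-7) + 37(4) = 1. So 21^(-1) ≡ -7 ≡ 30 mod 37. Verify: 21 × 30 = 630 ≡ 1 mod 37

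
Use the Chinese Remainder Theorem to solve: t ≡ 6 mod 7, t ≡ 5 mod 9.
M = 7 × 9 = 63. M₁ = 9, y₁ ≡ 4 mod 7. M₂ = 7, y₂ ≡ 4 mod 9. t = 6×9×4 + 5×7×4 ≡ 41 mod 63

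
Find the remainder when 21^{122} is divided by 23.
By Fermat: 21^{22} ≡ 1 (mod 23). 122 = 5×22 + 12. So 21^{122} ≡ 21^{12} ≡ 2 (mod 23)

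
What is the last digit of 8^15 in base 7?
Using Fermat: 8^{6} ≡ 1 mod 7. 15 ≡ 3 mod 6. So 8^{15} ≡ 8^{3} ≡ 1 mod 7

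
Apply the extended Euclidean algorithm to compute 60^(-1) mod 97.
Extended GCD: 60(-21) + 97(13) = 1. So 60^(-1) ≡ -21 ≡ 76 (mod 97). Verify: 60 × 76 = 4560 ≡ 1 (mod 97)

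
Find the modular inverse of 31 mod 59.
Since 59 is prime, by Fermat 31^(-1) ≡ 31^{57} ≡ 40 (mod 59). Verify: 31 × 40 = 1240 ≡ 1 (mod 59)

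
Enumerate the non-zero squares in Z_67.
Squares in Z_67*: {1, 4, 6, 9, 10, 14, 15, 16, 17, 19, 21, 22, 23, 24, 25, 26, 29, 33, 35, 36, 37, 39, 40, 47, 49, 54, 55, 56, 59, 60, 62, 64, 65}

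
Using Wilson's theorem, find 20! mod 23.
(22)! = (20)! × (21) × (22) ≡ -1 (mod 23). So (20)! ≡ -1 × [(22)(21)]^(-1) ≡ 11 (mod 23)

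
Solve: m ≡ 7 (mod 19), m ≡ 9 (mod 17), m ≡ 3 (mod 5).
M = 19 × 17 × 5 = 1615. M₁ = 85, y₁ ≡ 17 (mod 19). M₂ = 95, y₂ ≡ 12 (mod 17). M₃ = 323, y₃ ≡ 2 (mod 5). m = 7×85×17 + 9×95×12 + 3×323×2 ≡ 1318 (mod 1615)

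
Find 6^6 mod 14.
By repeated squaring mod 14: 6^{1}≡6, 6^{2}≡8, 6^{4}≡8. Then 6^{6} = 6^{4+2} ≡ 8 × 8 ≡ 8 mod 14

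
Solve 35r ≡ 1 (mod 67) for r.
Since 67 is prime, by Fermat 35^(-1) ≡ 35^{65} ≡ 23 (mod 67). Verify: 35 × 23 = 805 ≡ 1 (mod 67)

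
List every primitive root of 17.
There are φ(16) = 8 primitive roots mod 17: {3, 5, 6, 7, 10, 11, 12, 14}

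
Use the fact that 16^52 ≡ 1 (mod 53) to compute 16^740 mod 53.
By Fermat: 16^{52} ≡ 1 (mod 53). 740 ≡ 12 (mod 52). So 16^{740} ≡ 16^{12} ≡ 10 (mod 53)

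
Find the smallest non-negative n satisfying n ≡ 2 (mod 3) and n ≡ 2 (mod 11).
M = 3 × 11 = 33. M₁ = 11, y₁ ≡ 2 (mod 3). M₂ = 3, y₂ ≡ 4 (mod 11). n = 2×11×2 + 2×3×4 ≡ 2 (mod 33)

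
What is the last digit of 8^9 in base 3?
Using Fermat: 8^{2} ≡ 1 (mod 3). 9 ≡ 1 (mod 2). So 8^{9} ≡ 8^{1} ≡ 2 (mod 3)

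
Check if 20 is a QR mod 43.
By Euler's criterion: 20^{21} ≡ 42 mod 43. Since this equals -1 (≡ 42), 20 is not a QR.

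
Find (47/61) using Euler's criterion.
(47/61) = 47^{30} mod 61 = 1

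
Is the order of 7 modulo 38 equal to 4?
Powers of 7 mod 38: 7^1≡7, 7^2≡11, 7^3≡1. Already 7^3≡1, so the order is 3 < 4. No, the actual order is 3.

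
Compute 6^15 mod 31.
By repeated squaring (mod 31): 6^{1}≡6, 6^{2}≡5, 6^{4}≡25, 6^{8}≡5. Then 6^{15} = 6^{8+4+2+1} ≡ 5 × 25 × 5 × 6 ≡ 30 (mod 31)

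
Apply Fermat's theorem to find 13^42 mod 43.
By Fermat's Little Theorem, 13^{42} ≡ 1 mod 43 since 43 is prime and gcd(13, 43) = 1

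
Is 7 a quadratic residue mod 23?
By Euler's criterion: 7^{11} ≡ 22 mod 23. Since this equals -1 (≡ 22), 7 is not a QR.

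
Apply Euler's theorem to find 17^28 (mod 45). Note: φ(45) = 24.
By Euler: 17^{24} ≡ 1 (mod 45) since gcd(17, 45) = 1. 28 = 1×24 + 4. So 17^{28} ≡ 17^{4} ≡ 1 (mod 45)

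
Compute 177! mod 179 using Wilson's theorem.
(178)! = (177)! × (178) ≡ -1 mod 179. So (177)! ≡ -1 × (178)^(-1) ≡ (-1)×(-1) = 1 mod 179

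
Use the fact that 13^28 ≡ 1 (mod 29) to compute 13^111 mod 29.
By Fermat: 13^{28} ≡ 1 (mod 29). 111 = 3×28 + 27. So 13^{111} ≡ 13^{27} ≡ 9 (mod 29)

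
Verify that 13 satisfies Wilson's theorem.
(12)! mod 13 = 12. Since this equals -1 (mod 13), Wilson confirms 13 is prime.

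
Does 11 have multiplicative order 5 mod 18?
Powers of 11 mod 18: 11^1≡11, 11^2≡13, 11^3≡17, 11^4≡7, 11^5≡5, 11^6≡1. 11^5≡5≢1, so ord ≠ 5. No, the actual order is 6.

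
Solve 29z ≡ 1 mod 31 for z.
Since 31 is prime, by Fermat 29^(-1) ≡ 29^{29} ≡ 15 mod 31. Verify: 29 × 15 = 435 ≡ 1 mod 31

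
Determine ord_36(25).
Powers of 25 mod 36: 25^1≡25, 25^2≡13, 25^3≡1. Order = 3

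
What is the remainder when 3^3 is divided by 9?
3^{3} = 27 ≡ 0 mod 9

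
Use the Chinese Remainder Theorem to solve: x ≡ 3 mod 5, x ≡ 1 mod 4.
M = 5 × 4 = 20. M₁ = 4, y₁ ≡ 4 mod 5. M₂ = 5, y₂ ≡ 1 mod 4. x = 3×4×4 + 1×5×1 ≡ 13 mod 20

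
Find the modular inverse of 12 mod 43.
Since 43 is prime, by Fermat 12^(-1) ≡ 12^{41} ≡ 18 (mod 43). Verify: 12 × 18 = 216 ≡ 1 (mod 43)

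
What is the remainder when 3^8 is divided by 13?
By repeated squaring mod 13: 3^{1}≡3, 3^{2}≡9, 3^{4}≡3, 3^{8}≡9. So 3^{8} ≡ 9 mod 13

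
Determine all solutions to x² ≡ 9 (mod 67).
The square roots of 9 mod 67 are 64 and 3. Verify: 64² = 4096 ≡ 9 (mod 67)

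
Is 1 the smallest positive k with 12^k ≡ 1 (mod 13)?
Powers of 12 mod 13: 12^1≡12, 12^2≡1. 12^1≡12≢1, so ord ≠ 1. No, the actual order is 2.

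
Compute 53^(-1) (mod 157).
Since 157 is prime, by Fermat 53^(-1) ≡ 53^{155} ≡ 80 (mod 157). Verify: 53 × 80 = 4240 ≡ 1 (mod 157)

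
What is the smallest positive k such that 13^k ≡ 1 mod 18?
Powers of 13 mod 18: 13^1≡13, 13^2≡7, 13^3≡1. ord_18(13) = 3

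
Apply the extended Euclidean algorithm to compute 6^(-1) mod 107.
Extended GCD: 6(18) + 107(-1) = 1. So 6^(-1) ≡ 18 mod 107. Verify: 6 × 18 = 108 ≡ 1 mod 107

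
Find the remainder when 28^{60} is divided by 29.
By Fermat: 28^{28} ≡ 1 (mod 29). 60 = 2×28 + 4. So 28^{60} ≡ 28^{4} ≡ 1 (mod 29)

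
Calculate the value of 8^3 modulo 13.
8^{3} = 512 ≡ 5 (mod 13)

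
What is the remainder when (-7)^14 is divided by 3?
Using Fermat: (-7)^{2} ≡ 1 (mod 3). 14 ≡ 0 (mod 2). So (-7)^{14} ≡ (-7)^{0} ≡ 1 (mod 3)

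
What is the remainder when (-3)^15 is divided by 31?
By repeated squaring mod 31: (-3)^{1}≡28, (-3)^{2}≡9, (-3)^{4}≡19, (-3)^{8}≡20. Then (-3)^{15} = (-3)^{8+4+2+1} ≡ 20 × 19 × 9 × 28 ≡ 1 mod 31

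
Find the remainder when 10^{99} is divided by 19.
By Fermat: 10^{18} ≡ 1 (mod 19). 99 = 5×18 + 9. So 10^{99} ≡ 10^{9} ≡ 18 (mod 19)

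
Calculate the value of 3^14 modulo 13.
Using Fermat: 3^{12} ≡ 1 mod 13. 14 ≡ 2 mod 12. So 3^{14} ≡ 3^{2} ≡ 9 mod 13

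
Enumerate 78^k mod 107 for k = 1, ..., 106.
78^1, 78^2, ..., 78^{106} mod 107: [78, 92, 7, 11, 2, 49, 77, 14, 22, 4, 98, 47, 28, 44, 8, 89, 94, 56, 88, 16, 71, 81, 5, 69, 32, 35, 55, 10, 31, 64, 70, 3, 20, 62, 21, 33, 6, 40, 17, 42, 66, 12, 80, 34, 84, 25, 24, 53, 68, 61, 50, 48, 106, 29, 15, 100, 96, 105, 58, 30, 93, 85, 103, 9, 60, 79, 63, 99, 18, 13, 51, 19, 91, 36, 26, 102, 38, 75, 72, 52, 97, 76, 43, 37, 104, 87, 45, 86, 74, 101, 67, 90, 65, 41, 95, 27, 73, 23, 82, 83, 54, 39, 46, 57, 59, 1]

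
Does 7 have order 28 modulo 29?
7^{7} ≡ 1 (mod 29) and 7 < 28, so ord_29(7) = 7 ≠ 28 and 7 is not a primitive root.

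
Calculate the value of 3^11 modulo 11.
Using Fermat: 3^{10} ≡ 1 mod 11. 11 ≡ 1 mod 10. So 3^{11} ≡ 3^{1} ≡ 3 mod 11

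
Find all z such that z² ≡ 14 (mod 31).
The square roots of 14 mod 31 are 18 and 13. Verify: 18² = 324 ≡ 14 (mod 31)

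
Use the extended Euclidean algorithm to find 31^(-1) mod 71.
Extended GCD: 31(-16) + 71(7) = 1. So 31^(-1) ≡ -16 ≡ 55 mod 71. Verify: 31 × 55 = 1705 ≡ 1 mod 71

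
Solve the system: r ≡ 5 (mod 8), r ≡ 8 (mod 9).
M = 8 × 9 = 72. M₁ = 9, y₁ ≡ 1 (mod 8). M₂ = 8, y₂ ≡ 8 (mod 9). r = 5×9×1 + 8×8×8 ≡ 53 (mod 72)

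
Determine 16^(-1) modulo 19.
Since 19 is prime, by Fermat 16^(-1) ≡ 16^{17} ≡ 6 (mod 19). Verify: 16 × 6 = 96 ≡ 1 (mod 19)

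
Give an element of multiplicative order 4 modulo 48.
5 has order 4 mod 48 since 5^{4} ≡ 1 mod 48 and no smaller power works.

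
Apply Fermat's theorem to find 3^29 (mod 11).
By Fermat: 3^{10} ≡ 1 (mod 11). 29 = 2×10 + 9. So 3^{29} ≡ 3^{9} ≡ 4 (mod 11)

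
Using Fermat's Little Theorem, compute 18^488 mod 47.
By Fermat: 18^{46} ≡ 1 mod 47. 488 ≡ 28 mod 46. So 18^{488} ≡ 18^{28} ≡ 27 mod 47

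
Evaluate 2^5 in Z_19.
By repeated squaring (mod 19): 2^{1}≡2, 2^{2}≡4, 2^{4}≡16. Then 2^{5} = 2^{4+1} ≡ 16 × 2 ≡ 13 (mod 19)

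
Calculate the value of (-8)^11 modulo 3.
Using Fermat: (-8)^{2} ≡ 1 (mod 3). 11 ≡ 1 (mod 2). So (-8)^{11} ≡ (-8)^{1} ≡ 1 (mod 3)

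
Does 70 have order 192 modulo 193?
ord_193(70) divides 192. For each prime q|192: 70^{96}≡192, 70^{64}≡84, none ≡ 1. So 70 has order 192 and is a primitive root mod 193.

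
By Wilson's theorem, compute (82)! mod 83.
By Wilson's theorem, (82)! ≡ -1 ≡ 82 mod 83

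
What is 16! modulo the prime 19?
(18)! = (16)! × (17) × (18) ≡ -1 mod 19. So (16)! ≡ -1 × [(18)(17)]^(-1) ≡ 9 mod 19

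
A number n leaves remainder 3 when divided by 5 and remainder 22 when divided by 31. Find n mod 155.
M = 5 × 31 = 155. M₁ = 31, y₁ ≡ 1 mod 5. M₂ = 5, y₂ ≡ 25 mod 31. n = 3×31×1 + 22×5×25 ≡ 53 mod 155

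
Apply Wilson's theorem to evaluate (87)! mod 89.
(88)! = (87)! × (88) ≡ -1 (mod 89). So (87)! ≡ -1 × (88)^(-1) ≡ (-1)×(-1) = 1 (mod 89)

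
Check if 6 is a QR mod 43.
By Euler's criterion: 6^{21} ≡ 1 mod 43. Since this equals 1, 6 is a QR.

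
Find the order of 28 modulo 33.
Powers of 28 mod 33: 28^1≡28, 28^2≡25, 28^3≡7, 28^4≡31, 28^5≡10, 28^6≡16, 28^7≡19, 28^8≡4, 28^9≡13, 28^10≡1. So the order of 28 is 10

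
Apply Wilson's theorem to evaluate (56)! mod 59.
(58)! = (56)! × (57) × (58) ≡ -1 (mod 59). So (56)! ≡ -1 × [(58)(57)]^(-1) ≡ 29 (mod 59)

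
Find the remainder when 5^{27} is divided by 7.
By Fermat: 5^{6} ≡ 1 mod 7. 27 = 4×6 + 3. So 5^{27} ≡ 5^{3} ≡ 6 mod 7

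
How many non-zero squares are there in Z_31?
For prime 31, there are (p-1)/2 = (31-1)/2 = 15 quadratic residues (excluding 0).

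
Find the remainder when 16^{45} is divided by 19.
By Fermat: 16^{18} ≡ 1 (mod 19). 45 = 2×18 + 9. So 16^{45} ≡ 16^{9} ≡ 1 (mod 19)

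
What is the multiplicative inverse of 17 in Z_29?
Since 29 is prime, by Fermat 17^(-1) ≡ 17^{27} ≡ 12 (mod 29). Verify: 17 × 12 = 204 ≡ 1 (mod 29)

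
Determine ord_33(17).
Powers of 17 mod 33: 17^1≡17, 17^2≡25, 17^3≡29, 17^4≡31, 17^5≡32, 17^6≡16, 17^7≡8, 17^8≡4, 17^9≡2, 17^10≡1. ord_33(17) = 10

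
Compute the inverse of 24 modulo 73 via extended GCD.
Extended GCD: 24(-3) + 73(1) = 1. So 24^(-1) ≡ -3 ≡ 70 mod 73. Verify: 24 × 70 = 1680 ≡ 1 mod 73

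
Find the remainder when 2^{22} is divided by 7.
By Fermat: 2^{6} ≡ 1 (mod 7). 22 = 3×6 + 4. So 2^{22} ≡ 2^{4} ≡ 2 (mod 7)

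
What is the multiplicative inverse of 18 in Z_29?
Since 29 is prime, by Fermat 18^(-1) ≡ 18^{27} ≡ 21 mod 29. Verify: 18 × 21 = 378 ≡ 1 mod 29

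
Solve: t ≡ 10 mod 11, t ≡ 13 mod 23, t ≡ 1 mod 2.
M = 11 × 23 × 2 = 506. M₁ = 46, y₁ ≡ 6 mod 11. M₂ = 22, y₂ ≡ 22 mod 23. M₃ = 253, y₃ ≡ 1 mod 2. t = 10×46×6 + 13×22×22 + 1×253×1 ≡ 197 mod 506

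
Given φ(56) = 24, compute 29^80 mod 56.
By Euler: 29^{24} ≡ 1 mod 56 since gcd(29, 56) = 1. 80 = 3×24 + 8. So 29^{80} ≡ 29^{8} ≡ 1 mod 56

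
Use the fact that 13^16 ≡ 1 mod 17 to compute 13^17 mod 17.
By Fermat: 13^{16} ≡ 1 mod 17. So 13^{17} = 13^{16} · 13^{1} ≡ 13^{1} ≡ 13 mod 17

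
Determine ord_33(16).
Powers of 16 mod 33: 16^1≡16, 16^2≡25, 16^3≡4, 16^4≡31, 16^5≡1. ord_33(16) = 5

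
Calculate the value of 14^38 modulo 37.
Using Fermat: 14^{36} ≡ 1 mod 37. 38 ≡ 2 mod 36. So 14^{38} ≡ 14^{2} ≡ 11 mod 37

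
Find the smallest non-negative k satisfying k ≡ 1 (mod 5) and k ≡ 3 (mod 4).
M = 5 × 4 = 20. M₁ = 4, y₁ ≡ 4 (mod 5). M₂ = 5, y₂ ≡ 1 (mod 4). k = 1×4×4 + 3×5×1 ≡ 11 (mod 20)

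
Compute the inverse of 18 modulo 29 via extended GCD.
Extended GCD: 18(-8) + 29(5) = 1. So 18^(-1) ≡ -8 ≡ 21 (mod 29). Verify: 18 × 21 = 378 ≡ 1 (mod 29)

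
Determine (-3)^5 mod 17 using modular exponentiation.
By repeated squaring (mod 17): (-3)^{1}≡14, (-3)^{2}≡9, (-3)^{4}≡13. Then (-3)^{5} = (-3)^{4+1} ≡ 13 × 14 ≡ 12 (mod 17)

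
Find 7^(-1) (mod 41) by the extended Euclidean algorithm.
Extended GCD: 7(6) + 41(-1) = 1. So 7^(-1) ≡ 6 (mod 41). Verify: 7 × 6 = 42 ≡ 1 (mod 41)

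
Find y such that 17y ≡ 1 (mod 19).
Since 19 is prime, by Fermat 17^(-1) ≡ 17^{17} ≡ 9 (mod 19). Verify: 17 × 9 = 153 ≡ 1 (mod 19)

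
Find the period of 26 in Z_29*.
Powers of 26 mod 29: 26^1≡26, 26^2≡9, 26^3≡2, 26^4≡23, 26^5≡18, 26^6≡4, 26^7≡17, 26^8≡7, 26^9≡8, 26^10≡5, 26^11≡14, 26^12≡16, 26^13≡10, 26^14≡28, 26^15≡3, 26^16≡20, 26^17≡27, 26^18≡6, 26^19≡11, 26^20≡25, 26^21≡12, 26^22≡22, 26^23≡21, 26^24≡24, 26^25≡15, 26^26≡13, 26^27≡19, 26^28≡1. Order = 28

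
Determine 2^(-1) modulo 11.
Since 11 is prime, by Fermat 2^(-1) ≡ 2^{9} ≡ 6 mod 11. Verify: 2 × 6 = 12 ≡ 1 mod 11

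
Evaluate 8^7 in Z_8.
By repeated squaring (mod 8): 8^{1}≡0, 8^{2}≡0, 8^{4}≡0. Then 8^{7} = 8^{4+2+1} ≡ 0 × 0 × 0 ≡ 0 (mod 8)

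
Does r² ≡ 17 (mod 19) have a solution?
By Euler's criterion: 17^{9} ≡ 1 (mod 19). Since this equals 1, 17 is a QR.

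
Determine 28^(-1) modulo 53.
Since 53 is prime, by Fermat 28^(-1) ≡ 28^{51} ≡ 36 mod 53. Verify: 28 × 36 = 1008 ≡ 1 mod 53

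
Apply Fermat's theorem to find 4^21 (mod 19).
By Fermat: 4^{18} ≡ 1 (mod 19). So 4^{21} = 4^{18} · 4^{3} ≡ 4^{3} ≡ 7 (mod 19)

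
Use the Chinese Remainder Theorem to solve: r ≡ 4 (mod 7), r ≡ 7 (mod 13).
M = 7 × 13 = 91. M₁ = 13, y₁ ≡ 6 (mod 7). M₂ = 7, y₂ ≡ 2 (mod 13). r = 4×13×6 + 7×7×2 ≡ 46 (mod 91)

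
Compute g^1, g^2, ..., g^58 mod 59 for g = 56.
56^1, 56^2, ..., 56^{58} mod 59: [56, 9, 32, 22, 52, 21, 55, 12, 23, 49, 30, 28, 34, 16, 11, 26, 40, 57, 6, 41, 54, 15, 14, 17, 8, 35, 13, 20, 58, 3, 50, 27, 37, 7, 38, 4, 47, 36, 10, 29, 31, 25, 43, 48, 33, 19, 2, 53, 18, 5, 44, 45, 42, 51, 24, 46, 39, 1]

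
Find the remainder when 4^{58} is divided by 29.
By Fermat: 4^{28} ≡ 1 (mod 29). 58 = 2×28 + 2. So 4^{58} ≡ 4^{2} ≡ 16 (mod 29)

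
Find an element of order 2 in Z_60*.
11 has order 2 mod 60 since 11^{2} ≡ 1 (mod 60) and no smaller power works.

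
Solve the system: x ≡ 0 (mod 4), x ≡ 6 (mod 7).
M = 4 × 7 = 28. M₁ = 7, y₁ ≡ 3 (mod 4). M₂ = 4, y₂ ≡ 2 (mod 7). x = 0×7×3 + 6×4×2 ≡ 20 (mod 28)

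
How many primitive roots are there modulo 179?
Number of primitive roots mod 179 = φ(p-1) = φ(178) = 88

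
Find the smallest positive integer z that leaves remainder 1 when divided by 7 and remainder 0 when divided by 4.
M = 7 × 4 = 28. M₁ = 4, y₁ ≡ 2 mod 7. M₂ = 7, y₂ ≡ 3 mod 4. z = 1×4×2 + 0×7×3 ≡ 8 mod 28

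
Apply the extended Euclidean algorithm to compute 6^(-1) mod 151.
Extended GCD: 6(-25) + 151(1) = 1. So 6^(-1) ≡ -25 ≡ 126 (mod 151). Verify: 6 × 126 = 756 ≡ 1 (mod 151)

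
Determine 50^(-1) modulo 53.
Since 53 is prime, by Fermat 50^(-1) ≡ 50^{51} ≡ 35 (mod 53). Verify: 50 × 35 = 1750 ≡ 1 (mod 53)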